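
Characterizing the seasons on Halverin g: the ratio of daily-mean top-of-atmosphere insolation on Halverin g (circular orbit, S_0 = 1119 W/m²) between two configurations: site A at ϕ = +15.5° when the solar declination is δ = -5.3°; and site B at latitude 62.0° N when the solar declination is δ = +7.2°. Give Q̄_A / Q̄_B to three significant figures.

Q̄_A / Q̄_B ≈ 1.41

— Configuration A (ϕ=+15.5°):
cos h₀ = −tan(+15.5°) tan(-5.300°) = 0.0257, h₀ = 1.5451 rad.
Bracket: h₀ sin ϕ sin δ + cos ϕ cos δ sin h₀ = 1.5451×0.26724×-0.09237 + 0.96363×0.99572×0.99967 = -0.038141 + 0.959189 = 0.921048.
Q̄ = (S_0/π) × [bracket] = (1119/π) × 0.921048 = 328.07 W/m².
— Configuration B (ϕ=+62.0°):
cos h₀ = −tan(+62.0°) tan(+7.200°) = -0.2376, h₀ = 1.8107 rad.
Bracket: h₀ sin ϕ sin δ + cos ϕ cos δ sin h₀ = 1.8107×0.88295×0.12533 + 0.46947×0.99211×0.97137 = 0.200372 + 0.452431 = 0.652803.
Q̄ = (S_0/π) × [bracket] = (1119/π) × 0.652803 = 232.52 W/m².
Ratio Q̄_A / Q̄_B = 328.07 / 232.52 = 1.411.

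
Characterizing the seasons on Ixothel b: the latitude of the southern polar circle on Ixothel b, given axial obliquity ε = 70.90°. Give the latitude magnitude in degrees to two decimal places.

The polar circle is the lowest latitude that experiences at least one full rotation of continuous darkness at the northern-summer solstice; it lies at |φ| = 90° − ε = 90° − 70.90° = 19.10°.

19.10°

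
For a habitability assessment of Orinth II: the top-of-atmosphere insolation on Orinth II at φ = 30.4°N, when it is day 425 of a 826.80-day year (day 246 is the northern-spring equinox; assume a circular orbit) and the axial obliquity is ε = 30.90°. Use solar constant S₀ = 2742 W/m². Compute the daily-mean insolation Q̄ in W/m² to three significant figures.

Solar longitude: λ_s = 360° × (425 − 246)/826.80 = 77.939°.
sin δ = sin 30.90° × sin 77.939° = 0.50221, so δ = +30.146°.
cos H₀ = −tan(+30.4°) tan(+30.146°) = -0.3407, H₀ = 1.9185 rad.
Bracket: H₀ sin φ sin δ + cos φ cos δ sin H₀ = 1.9185×0.50603×0.50221 + 0.86251×0.86475×0.94016 = 0.487555 + 0.701224 = 1.188779.
Q̄ = (S₀/π) × [bracket] = (2742/π) × 1.188779 = 1038 W/m².

Q̄ ≈ 1.04e+03 W/m²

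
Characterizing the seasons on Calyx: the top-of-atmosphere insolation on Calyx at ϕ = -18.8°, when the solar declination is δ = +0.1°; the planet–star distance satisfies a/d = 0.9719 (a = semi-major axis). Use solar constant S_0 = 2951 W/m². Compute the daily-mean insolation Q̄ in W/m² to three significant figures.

cos h₀ = −tan(-18.8°) tan(+0.100°) = 0.0006, h₀ = 1.5702 rad.
Bracket: h₀ sin ϕ sin δ + cos ϕ cos δ sin h₀ = 1.5702×-0.32227×0.00175 + 0.94665×1.00000×1.00000 = -0.000886 + 0.946650 = 0.945764.
Inverse-square distance factor (a/d)² = 0.9719² = 0.944590.
Q̄ = (S_0/π) × 0.944590 × [bracket] = (2951/π) × 0.944590 × 0.945764 = 839.2 W/m².

Q̄ ≈ 839 W/m²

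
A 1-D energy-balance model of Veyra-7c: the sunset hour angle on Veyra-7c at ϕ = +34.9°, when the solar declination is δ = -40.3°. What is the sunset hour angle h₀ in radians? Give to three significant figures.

cos h₀ = −tan ϕ · tan δ = −tan(+34.9°) × tan(-40.300°) = 0.5916, so h₀ = 0.9377 rad = 53.73°.

h₀ = 0.938 rad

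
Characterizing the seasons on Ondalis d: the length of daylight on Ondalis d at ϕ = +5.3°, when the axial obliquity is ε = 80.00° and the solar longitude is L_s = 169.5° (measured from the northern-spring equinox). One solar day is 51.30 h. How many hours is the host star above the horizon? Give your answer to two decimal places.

Solar declination: sin δ = sin ε · sin L_s = sin 80.00° × sin 169.5° = 0.17947, so δ = +10.339°.
cos h₀ = −tan ϕ · tan δ = −tan(+5.3°) × tan(+10.339°) = -0.0169, so h₀ = 1.5877 rad = 90.97°.
Daylight = 2h₀/(2π) × 51.30 h = (1.5877/π) × 51.30 = 25.93 h.

25.93 h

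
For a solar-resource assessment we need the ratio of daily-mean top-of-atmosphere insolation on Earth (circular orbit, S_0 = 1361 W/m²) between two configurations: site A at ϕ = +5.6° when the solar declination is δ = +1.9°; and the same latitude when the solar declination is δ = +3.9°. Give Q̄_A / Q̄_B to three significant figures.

— Configuration A (ϕ=+5.6°):
cos h₀ = −tan(+5.6°) tan(+1.900°) = -0.0033, h₀ = 1.5740 rad.
Bracket: h₀ sin ϕ sin δ + cos ϕ cos δ sin h₀ = 1.5740×0.09758×0.03316 + 0.99523×0.99945×0.99999 = 0.005093 + 0.994673 = 0.999766.
Q̄ = (S_0/π) × [bracket] = (1361/π) × 0.999766 = 433.12 W/m².
— Configuration B (ϕ=+5.6°):
cos h₀ = −tan(+5.6°) tan(+3.900°) = -0.0067, h₀ = 1.5775 rad.
Bracket: h₀ sin ϕ sin δ + cos ϕ cos δ sin h₀ = 1.5775×0.09758×0.06802 + 0.99523×0.99768×0.99998 = 0.010470 + 0.992901 = 1.003371.
Q̄ = (S_0/π) × [bracket] = (1361/π) × 1.003371 = 434.68 W/m².
Ratio Q̄_A / Q̄_B = 433.12 / 434.68 = 0.9964.

Q̄_A / Q̄_B ≈ 0.996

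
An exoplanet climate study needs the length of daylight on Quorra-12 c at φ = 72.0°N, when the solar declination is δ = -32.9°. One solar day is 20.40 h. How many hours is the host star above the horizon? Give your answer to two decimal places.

cos H₀ = −tan φ · tan δ = 1.9910 ≥ 1, so the host star never rises (polar night) and H₀ = 0.
Daylight = 2H₀/(2π) × 20.40 h = (0.0000/π) × 20.40 = 0.00 h.

0.00 h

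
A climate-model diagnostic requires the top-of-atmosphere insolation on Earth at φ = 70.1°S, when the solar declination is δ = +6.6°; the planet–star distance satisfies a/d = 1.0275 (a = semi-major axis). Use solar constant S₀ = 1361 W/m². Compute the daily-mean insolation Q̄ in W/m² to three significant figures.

cos H₀ = −tan(-70.1°) tan(+6.600°) = 0.3196, H₀ = 1.2455 rad.
Bracket: H₀ sin φ sin δ + cos φ cos δ sin H₀ = 1.2455×-0.94029×0.11494 + 0.34038×0.99337×0.94754 = -0.134610 + 0.320385 = 0.185775.
Inverse-square distance factor (a/d)² = 1.0275² = 1.055756.
Q̄ = (S₀/π) × 1.055756 × [bracket] = (1361/π) × 1.055756 × 0.185775 = 84.97 W/m².

Q̄ ≈ 85.0 W/m²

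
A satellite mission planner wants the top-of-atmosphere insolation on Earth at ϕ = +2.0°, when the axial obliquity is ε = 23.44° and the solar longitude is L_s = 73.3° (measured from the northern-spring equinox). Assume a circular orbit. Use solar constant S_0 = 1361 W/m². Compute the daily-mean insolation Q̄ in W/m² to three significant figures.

Solar declination: sin δ = sin ε · sin L_s = sin 23.44° × sin 73.3° = 0.38101, so δ = +22.396°.
cos h₀ = −tan(+2.0°) tan(+22.396°) = -0.0144, h₀ = 1.5852 rad.
Bracket: h₀ sin ϕ sin δ + cos ϕ cos δ sin h₀ = 1.5852×0.03490×0.38101 + 0.99939×0.92457×0.99990 = 0.021079 + 0.923914 = 0.944993.
Q̄ = (S_0/π) × [bracket] = (1361/π) × 0.944993 = 409.4 W/m².

Q̄ ≈ 409 W/m²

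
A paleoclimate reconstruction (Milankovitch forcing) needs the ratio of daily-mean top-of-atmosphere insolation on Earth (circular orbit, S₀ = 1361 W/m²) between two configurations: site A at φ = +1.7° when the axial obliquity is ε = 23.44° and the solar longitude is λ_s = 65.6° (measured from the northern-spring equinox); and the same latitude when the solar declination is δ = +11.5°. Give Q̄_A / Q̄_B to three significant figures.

— Configuration A (φ=+1.7°):
Solar declination: sin δ = sin ε · sin λ_s = sin 23.44° × sin 65.6° = 0.36226, so δ = +21.239°.
cos H₀ = −tan(+1.7°) tan(+21.239°) = -0.0115, H₀ = 1.5823 rad.
Bracket: H₀ sin φ sin δ + cos φ cos δ sin H₀ = 1.5823×0.02967×0.36226 + 0.99956×0.93208×0.99993 = 0.017007 + 0.931605 = 0.948612.
Q̄ = (S₀/π) × [bracket] = (1361/π) × 0.948612 = 410.96 W/m².
— Configuration B (φ=+1.7°):
cos H₀ = −tan(+1.7°) tan(+11.500°) = -0.0060, H₀ = 1.5768 rad.
Bracket: H₀ sin φ sin δ + cos φ cos δ sin H₀ = 1.5768×0.02967×0.19937 + 0.99956×0.97992×0.99998 = 0.009327 + 0.979469 = 0.988796.
Q̄ = (S₀/π) × [bracket] = (1361/π) × 0.988796 = 428.37 W/m².
Ratio Q̄_A / Q̄_B = 410.96 / 428.37 = 0.9594.

Q̄_A / Q̄_B ≈ 0.959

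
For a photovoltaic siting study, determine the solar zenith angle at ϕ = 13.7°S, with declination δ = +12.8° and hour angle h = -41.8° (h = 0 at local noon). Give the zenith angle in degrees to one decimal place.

cos θ_z = sin ϕ sin δ + cos ϕ cos δ cos h = -0.052471 + 0.706268 = 0.653797.
θ_z = arccos(0.653797) = 49.2°.

θ_z = 49.2°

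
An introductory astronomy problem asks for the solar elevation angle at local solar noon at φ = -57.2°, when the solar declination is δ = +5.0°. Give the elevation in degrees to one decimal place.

27.8°

At local noon the hour angle is zero, so the zenith angle equals |φ − δ| = |-57.2° − (+5.000°)| = 62.200°.
Elevation = 90° − 62.200° = 27.8°.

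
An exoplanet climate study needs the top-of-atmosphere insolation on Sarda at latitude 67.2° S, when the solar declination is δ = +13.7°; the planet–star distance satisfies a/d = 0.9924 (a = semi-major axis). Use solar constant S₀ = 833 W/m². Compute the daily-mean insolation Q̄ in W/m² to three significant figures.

cos H₀ = −tan(-67.2°) tan(+13.700°) = 0.5799, H₀ = 0.9522 rad.
Bracket: H₀ sin φ sin δ + cos φ cos δ sin H₀ = 0.9522×-0.92186×0.23684 + 0.38752×0.97155×0.81468 = -0.207897 + 0.306723 = 0.098826.
Inverse-square distance factor (a/d)² = 0.9924² = 0.984858.
Q̄ = (S₀/π) × 0.984858 × [bracket] = (833/π) × 0.984858 × 0.098826 = 25.81 W/m².

Q̄ ≈ 25.8 W/m²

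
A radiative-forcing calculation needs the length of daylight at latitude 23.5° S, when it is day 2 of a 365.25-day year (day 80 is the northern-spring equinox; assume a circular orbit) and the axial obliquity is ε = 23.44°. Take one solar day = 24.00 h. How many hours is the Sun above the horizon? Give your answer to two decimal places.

Solar longitude: λ_s = 360° × (2 − 80)/365.25 = -76.879°, i.e. -76.879° + 360° = 283.121°.
sin δ = sin 23.44° × sin 283.121° = -0.38740, so δ = -22.793°.
cos H₀ = −tan φ · tan δ = −tan(-23.5°) × tan(-22.793°) = -0.1827, so H₀ = 1.7545 rad = 100.53°.
Daylight = 2H₀/(2π) × 24.00 h = (1.7545/π) × 24.00 = 13.40 h.

13.40 h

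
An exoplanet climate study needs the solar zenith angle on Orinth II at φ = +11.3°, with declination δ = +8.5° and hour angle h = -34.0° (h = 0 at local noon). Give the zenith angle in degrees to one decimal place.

θ_z = 33.6°

cos θ_z = sin φ sin δ + cos φ cos δ cos h = 0.028963 + 0.804037 = 0.833000.
θ_z = arccos(0.833000) = 33.6°.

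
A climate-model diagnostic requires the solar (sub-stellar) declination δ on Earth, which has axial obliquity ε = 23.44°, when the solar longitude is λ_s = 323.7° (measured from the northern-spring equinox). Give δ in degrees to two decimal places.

sin δ = sin ε · sin λ_s = sin 23.44° × sin 323.7° = -0.235496.
δ = arcsin(-0.235496) = -13.62°.

δ = -13.62°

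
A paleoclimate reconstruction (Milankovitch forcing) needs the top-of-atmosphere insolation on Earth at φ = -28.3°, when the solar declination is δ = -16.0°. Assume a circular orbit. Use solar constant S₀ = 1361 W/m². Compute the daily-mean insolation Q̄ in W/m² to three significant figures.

Q̄ ≈ 460 W/m²

cos H₀ = −tan(-28.3°) tan(-16.000°) = -0.1544, H₀ = 1.7258 rad.
Bracket: H₀ sin φ sin δ + cos φ cos δ sin H₀ = 1.7258×-0.47409×-0.27564 + 0.88048×0.96126×0.98801 = 0.225524 + 0.836222 = 1.061746.
Q̄ = (S₀/π) × [bracket] = (1361/π) × 1.061746 = 460.0 W/m².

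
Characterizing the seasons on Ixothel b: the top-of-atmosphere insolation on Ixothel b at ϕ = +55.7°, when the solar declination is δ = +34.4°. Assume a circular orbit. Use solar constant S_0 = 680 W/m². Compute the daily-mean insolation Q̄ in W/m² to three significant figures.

Q̄ ≈ 317 W/m²

cos h₀ = −tan(+55.7°) tan(+34.400°) = -1.0038 ≤ −1 ⇒ polar day, h₀ = π.
Bracket: h₀ sin ϕ sin δ + cos ϕ cos δ sin h₀ = 3.1416×0.82610×0.56497 + 0.56353×0.82511×0.00000 = 1.466253 + 0.000000 = 1.466253.
Q̄ = (S_0/π) × [bracket] = (680/π) × 1.466253 = 317.4 W/m².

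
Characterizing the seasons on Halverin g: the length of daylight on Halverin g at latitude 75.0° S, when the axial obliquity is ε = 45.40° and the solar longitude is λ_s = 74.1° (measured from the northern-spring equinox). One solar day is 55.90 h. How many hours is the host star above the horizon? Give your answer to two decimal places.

0.00 h

Solar declination: sin δ = sin ε · sin λ_s = sin 45.40° × sin 74.1° = 0.68478, so δ = +43.219°.
cos H₀ = −tan φ · tan δ = 3.5069 ≥ 1, so the host star never rises (polar night) and H₀ = 0.
Daylight = 2H₀/(2π) × 55.90 h = (0.0000/π) × 55.90 = 0.00 h.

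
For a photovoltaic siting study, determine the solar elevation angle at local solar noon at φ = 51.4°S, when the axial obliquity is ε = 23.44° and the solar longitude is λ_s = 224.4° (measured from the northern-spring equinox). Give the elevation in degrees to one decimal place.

54.8°

Solar declination: sin δ = sin ε · sin λ_s = sin 23.44° × sin 224.4° = -0.27832, so δ = -16.160°.
At local noon the hour angle is zero, so the zenith angle equals |φ − δ| = |-51.4° − (-16.160°)| = 35.240°.
Elevation = 90° − 35.240° = 54.8°.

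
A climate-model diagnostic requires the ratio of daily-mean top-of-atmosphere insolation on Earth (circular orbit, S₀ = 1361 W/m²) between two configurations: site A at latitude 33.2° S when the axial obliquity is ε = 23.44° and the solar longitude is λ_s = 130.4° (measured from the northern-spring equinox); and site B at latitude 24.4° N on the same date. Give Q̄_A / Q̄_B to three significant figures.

Q̄_A / Q̄_B ≈ 0.516

— Configuration A (φ=-33.2°):
Solar declination: sin δ = sin ε · sin λ_s = sin 23.44° × sin 130.4° = 0.30293, so δ = +17.634°.
cos H₀ = −tan(-33.2°) tan(+17.634°) = 0.2080, H₀ = 1.3613 rad.
Bracket: H₀ sin φ sin δ + cos φ cos δ sin H₀ = 1.3613×-0.54756×0.30293 + 0.83676×0.95301×0.97813 = -0.225802 + 0.780001 = 0.554199.
Q̄ = (S₀/π) × [bracket] = (1361/π) × 0.554199 = 240.09 W/m².
— Configuration B (φ=+24.4°):
cos H₀ = −tan(+24.4°) tan(+17.634°) = -0.1442, H₀ = 1.7155 rad.
Bracket: H₀ sin φ sin δ + cos φ cos δ sin H₀ = 1.7155×0.41310×0.30293 + 0.91068×0.95301×0.98955 = 0.214678 + 0.858818 = 1.073496.
Q̄ = (S₀/π) × [bracket] = (1361/π) × 1.073496 = 465.06 W/m².
Ratio Q̄_A / Q̄_B = 240.09 / 465.06 = 0.5163.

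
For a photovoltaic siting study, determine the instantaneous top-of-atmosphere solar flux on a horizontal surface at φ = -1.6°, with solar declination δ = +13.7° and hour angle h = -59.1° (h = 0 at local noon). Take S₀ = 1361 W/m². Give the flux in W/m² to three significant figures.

670 W/m²

cos θ_z = sin φ sin δ + cos φ cos δ cos h = -0.006613 + 0.498736 = 0.492123.
Flux = S₀ · cos θ_z = 1361 × 0.492123 = 669.8 W/m².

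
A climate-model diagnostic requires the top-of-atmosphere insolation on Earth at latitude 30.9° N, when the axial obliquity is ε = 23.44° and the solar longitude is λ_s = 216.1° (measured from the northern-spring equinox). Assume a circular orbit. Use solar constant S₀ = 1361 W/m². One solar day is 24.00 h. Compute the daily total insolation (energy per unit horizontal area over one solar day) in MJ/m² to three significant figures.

Solar declination: sin δ = sin ε · sin λ_s = sin 23.44° × sin 216.1° = -0.23438, so δ = -13.555°.
cos H₀ = −tan(+30.9°) tan(-13.555°) = 0.1443, H₀ = 1.4260 rad.
Bracket: H₀ sin φ sin δ + cos φ cos δ sin H₀ = 1.4260×0.51354×-0.23438 + 0.85806×0.97215×0.98954 = -0.171638 + 0.825438 = 0.653800.
Q̄ = (S₀/π) × [bracket] = (1361/π) × 0.653800 = 283.24 W/m².
Daily total = Q̄ × 24.00 h × 3600 s/h = 283.24 × 24.00 × 3600 / 10⁶ = 24.47 MJ/m².

24.5 MJ/m²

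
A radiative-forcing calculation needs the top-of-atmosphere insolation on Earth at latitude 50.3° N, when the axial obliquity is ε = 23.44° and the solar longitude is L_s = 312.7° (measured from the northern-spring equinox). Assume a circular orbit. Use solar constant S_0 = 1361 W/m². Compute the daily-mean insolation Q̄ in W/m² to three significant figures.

Solar declination: sin δ = sin ε · sin L_s = sin 23.44° × sin 312.7° = -0.29234, so δ = -16.998°.
cos h₀ = −tan(+50.3°) tan(-16.998°) = 0.3682, h₀ = 1.1937 rad.
Bracket: h₀ sin ϕ sin δ + cos ϕ cos δ sin h₀ = 1.1937×0.76940×-0.29234 + 0.63877×0.95631×0.92974 = -0.268495 + 0.567943 = 0.299448.
Q̄ = (S_0/π) × [bracket] = (1361/π) × 0.299448 = 129.7 W/m².

Q̄ ≈ 130 W/m²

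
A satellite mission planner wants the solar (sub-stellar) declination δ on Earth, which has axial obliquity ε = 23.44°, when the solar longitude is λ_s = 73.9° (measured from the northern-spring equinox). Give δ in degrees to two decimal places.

δ = +22.47°

sin δ = sin ε · sin λ_s = sin 23.44° × sin 73.9° = 0.382187.
δ = arcsin(0.382187) = +22.47°.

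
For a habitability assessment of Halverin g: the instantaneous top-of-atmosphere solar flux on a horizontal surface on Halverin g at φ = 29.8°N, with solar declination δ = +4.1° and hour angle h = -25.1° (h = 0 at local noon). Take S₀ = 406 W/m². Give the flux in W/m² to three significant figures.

333 W/m²

cos θ_z = sin φ sin δ + cos φ cos δ cos h = 0.035532 + 0.783810 = 0.819342.
Flux = S₀ · cos θ_z = 406 × 0.819342 = 332.7 W/m².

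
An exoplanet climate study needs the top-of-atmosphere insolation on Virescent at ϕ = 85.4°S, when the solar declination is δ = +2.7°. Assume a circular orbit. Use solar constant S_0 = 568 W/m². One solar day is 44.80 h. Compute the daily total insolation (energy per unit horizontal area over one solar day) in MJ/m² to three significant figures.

cos h₀ = −tan(-85.4°) tan(+2.700°) = 0.5861, h₀ = 0.9445 rad.
Bracket: h₀ sin ϕ sin δ + cos ϕ cos δ sin h₀ = 0.9445×-0.99678×0.04711 + 0.08020×0.99889×0.81022 = -0.044352 + 0.064908 = 0.020556.
Q̄ = (S_0/π) × [bracket] = (568/π) × 0.020556 = 3.7165 W/m².
Daily total = Q̄ × 44.80 h × 3600 s/h = 3.7165 × 44.80 × 3600 / 10⁶ = 0.5994 MJ/m².

0.599 MJ/m²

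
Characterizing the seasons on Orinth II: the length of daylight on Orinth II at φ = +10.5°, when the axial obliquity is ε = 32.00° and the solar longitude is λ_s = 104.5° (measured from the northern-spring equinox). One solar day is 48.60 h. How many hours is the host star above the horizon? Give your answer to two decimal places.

26.02 h

Solar declination: sin δ = sin ε · sin λ_s = sin 32.00° × sin 104.5° = 0.51304, so δ = +30.867°.
cos H₀ = −tan φ · tan δ = −tan(+10.5°) × tan(+30.867°) = -0.1108, so H₀ = 1.6818 rad = 96.36°.
Daylight = 2H₀/(2π) × 48.60 h = (1.6818/π) × 48.60 = 26.02 h.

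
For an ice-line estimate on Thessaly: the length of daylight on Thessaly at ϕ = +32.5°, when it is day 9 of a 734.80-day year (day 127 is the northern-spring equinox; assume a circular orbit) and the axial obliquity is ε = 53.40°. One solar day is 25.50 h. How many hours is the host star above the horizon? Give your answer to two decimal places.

7.63 h

Solar longitude: L_s = 360° × (9 − 127)/734.80 = -57.812°, i.e. -57.812° + 360° = 302.188°.
sin δ = sin 53.40° × sin 302.188° = -0.67943, so δ = -42.799°.
cos h₀ = −tan ϕ · tan δ = −tan(+32.5°) × tan(-42.799°) = 0.5899, so h₀ = 0.9399 rad = 53.85°.
Daylight = 2h₀/(2π) × 25.50 h = (0.9399/π) × 25.50 = 7.63 h.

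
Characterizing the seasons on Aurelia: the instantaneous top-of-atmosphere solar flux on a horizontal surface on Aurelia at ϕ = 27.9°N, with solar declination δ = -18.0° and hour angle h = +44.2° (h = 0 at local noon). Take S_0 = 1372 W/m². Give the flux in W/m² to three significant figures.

cos θ_z = sin ϕ sin δ + cos ϕ cos δ cos h = -0.144598 + 0.602571 = 0.457973.
Flux = S_0 · cos θ_z = 1372 × 0.457973 = 628.3 W/m².

628 W/m²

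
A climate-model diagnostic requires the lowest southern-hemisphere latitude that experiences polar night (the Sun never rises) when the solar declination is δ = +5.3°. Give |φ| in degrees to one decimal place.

Polar night requires cos H₀ = −tan φ tan δ ≥ 1, i.e. tan φ tan δ ≤ −1.
The boundary is |tan φ| · |tan δ| = 1, so |φ| = 90° − |δ| = 90° − 5.3° = 84.7° in the southern hemisphere.

|φ| = 84.7°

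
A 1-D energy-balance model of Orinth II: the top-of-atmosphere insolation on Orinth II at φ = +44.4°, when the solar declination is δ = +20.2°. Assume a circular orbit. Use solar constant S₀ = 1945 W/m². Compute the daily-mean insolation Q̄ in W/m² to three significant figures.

cos H₀ = −tan(+44.4°) tan(+20.200°) = -0.3603, H₀ = 1.9394 rad.
Bracket: H₀ sin φ sin δ + cos φ cos δ sin H₀ = 1.9394×0.69966×0.34530 + 0.71447×0.93849×0.93284 = 0.468545 + 0.625491 = 1.094036.
Q̄ = (S₀/π) × [bracket] = (1945/π) × 1.094036 = 677.3 W/m².

Q̄ ≈ 677 W/m²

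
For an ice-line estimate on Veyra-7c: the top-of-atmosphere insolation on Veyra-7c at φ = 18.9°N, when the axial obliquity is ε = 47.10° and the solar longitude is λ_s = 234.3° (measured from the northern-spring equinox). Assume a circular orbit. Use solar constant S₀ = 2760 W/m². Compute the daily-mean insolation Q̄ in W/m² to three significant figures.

Q̄ ≈ 424 W/m²

Solar declination: sin δ = sin ε · sin λ_s = sin 47.10° × sin 234.3° = -0.59489, so δ = -36.505°.
cos H₀ = −tan(+18.9°) tan(-36.505°) = 0.2534, H₀ = 1.3146 rad.
Bracket: H₀ sin φ sin δ + cos φ cos δ sin H₀ = 1.3146×0.32392×-0.59489 + 0.94609×0.80381×0.96736 = -0.253319 + 0.735655 = 0.482336.
Q̄ = (S₀/π) × [bracket] = (2760/π) × 0.482336 = 423.7 W/m².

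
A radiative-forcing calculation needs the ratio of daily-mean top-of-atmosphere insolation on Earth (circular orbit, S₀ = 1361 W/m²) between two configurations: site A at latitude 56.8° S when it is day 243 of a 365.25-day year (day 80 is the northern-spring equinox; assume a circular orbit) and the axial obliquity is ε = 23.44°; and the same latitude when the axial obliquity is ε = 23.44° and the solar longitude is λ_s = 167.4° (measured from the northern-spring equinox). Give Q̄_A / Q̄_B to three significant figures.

— Configuration A (φ=-56.8°):
Solar longitude: λ_s = 360° × (243 − 80)/365.25 = 160.657°.
sin δ = sin 23.44° × sin 160.657° = 0.13176, so δ = +7.571°.
cos H₀ = −tan(-56.8°) tan(+7.571°) = 0.2031, H₀ = 1.3663 rad.
Bracket: H₀ sin φ sin δ + cos φ cos δ sin H₀ = 1.3663×-0.83676×0.13176 + 0.54756×0.99128×0.97915 = -0.150637 + 0.531468 = 0.380831.
Q̄ = (S₀/π) × [bracket] = (1361/π) × 0.380831 = 164.98 W/m².
— Configuration B (φ=-56.8°):
Solar declination: sin δ = sin ε · sin λ_s = sin 23.44° × sin 167.4° = 0.08677, so δ = +4.978°.
cos H₀ = −tan(-56.8°) tan(+4.978°) = 0.1331, H₀ = 1.4373 rad.
Bracket: H₀ sin φ sin δ + cos φ cos δ sin H₀ = 1.4373×-0.83676×0.08677 + 0.54756×0.99623×0.99110 = -0.104356 + 0.540641 = 0.436285.
Q̄ = (S₀/π) × [bracket] = (1361/π) × 0.436285 = 189.01 W/m².
Ratio Q̄_A / Q̄_B = 164.98 / 189.01 = 0.8729.

Q̄_A / Q̄_B ≈ 0.873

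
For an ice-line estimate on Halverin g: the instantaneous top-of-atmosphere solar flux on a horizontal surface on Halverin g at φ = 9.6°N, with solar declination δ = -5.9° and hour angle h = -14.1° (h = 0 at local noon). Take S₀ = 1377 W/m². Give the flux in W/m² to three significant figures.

cos θ_z = sin φ sin δ + cos φ cos δ cos h = -0.017143 + 0.951224 = 0.934081.
Flux = S₀ · cos θ_z = 1377 × 0.934081 = 1286 W/m².

1.29e+03 W/m²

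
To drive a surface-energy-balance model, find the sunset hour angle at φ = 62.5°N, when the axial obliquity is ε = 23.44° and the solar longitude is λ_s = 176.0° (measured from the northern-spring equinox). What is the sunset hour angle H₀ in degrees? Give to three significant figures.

H₀ = 93.1°

Solar declination: sin δ = sin ε · sin λ_s = sin 23.44° × sin 176.0° = 0.02775, so δ = +1.590°.
cos H₀ = −tan φ · tan δ = −tan(+62.5°) × tan(+1.590°) = -0.0533, so H₀ = 1.6241 rad = 93.06°.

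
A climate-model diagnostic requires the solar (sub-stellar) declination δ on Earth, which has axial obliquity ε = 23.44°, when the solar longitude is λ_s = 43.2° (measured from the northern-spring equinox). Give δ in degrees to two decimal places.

sin δ = sin ε · sin λ_s = sin 23.44° × sin 43.2° = 0.272305.
δ = arcsin(0.272305) = +15.80°.

δ = +15.80°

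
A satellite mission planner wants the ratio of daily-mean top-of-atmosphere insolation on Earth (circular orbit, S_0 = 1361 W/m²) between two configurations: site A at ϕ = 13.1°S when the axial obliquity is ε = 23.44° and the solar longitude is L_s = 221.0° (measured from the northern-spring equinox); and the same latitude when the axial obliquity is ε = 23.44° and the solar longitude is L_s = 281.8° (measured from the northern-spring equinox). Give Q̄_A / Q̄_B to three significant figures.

Q̄_A / Q̄_B ≈ 0.995

— Configuration A (ϕ=-13.1°):
Solar declination: sin δ = sin ε · sin L_s = sin 23.44° × sin 221.0° = -0.26097, so δ = -15.128°.
cos h₀ = −tan(-13.1°) tan(-15.128°) = -0.0629, h₀ = 1.6337 rad.
Bracket: h₀ sin ϕ sin δ + cos ϕ cos δ sin h₀ = 1.6337×-0.22665×-0.26097 + 0.97398×0.96535×0.99802 = 0.096631 + 0.938370 = 1.035001.
Q̄ = (S_0/π) × [bracket] = (1361/π) × 1.035001 = 448.38 W/m².
— Configuration B (ϕ=-13.1°):
Solar declination: sin δ = sin ε · sin L_s = sin 23.44° × sin 281.8° = -0.38938, so δ = -22.916°.
cos h₀ = −tan(-13.1°) tan(-22.916°) = -0.0984, h₀ = 1.6693 rad.
Bracket: h₀ sin ϕ sin δ + cos ϕ cos δ sin h₀ = 1.6693×-0.22665×-0.38938 + 0.97398×0.92108×0.99515 = 0.147321 + 0.892762 = 1.040083.
Q̄ = (S_0/π) × [bracket] = (1361/π) × 1.040083 = 450.58 W/m².
Ratio Q̄_A / Q̄_B = 448.38 / 450.58 = 0.9951.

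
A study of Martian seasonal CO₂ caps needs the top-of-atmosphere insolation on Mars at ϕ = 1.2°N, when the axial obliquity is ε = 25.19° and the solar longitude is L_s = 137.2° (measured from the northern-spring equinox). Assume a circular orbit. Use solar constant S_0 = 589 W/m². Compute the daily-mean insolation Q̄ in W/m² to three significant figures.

Q̄ ≈ 181 W/m²

Solar declination: sin δ = sin ε · sin L_s = sin 25.19° × sin 137.2° = 0.28918, so δ = +16.809°.
cos h₀ = −tan(+1.2°) tan(+16.809°) = -0.0063, h₀ = 1.5771 rad.
Bracket: h₀ sin ϕ sin δ + cos ϕ cos δ sin h₀ = 1.5771×0.02094×0.28918 + 0.99978×0.95727×0.99998 = 0.009550 + 0.957040 = 0.966590.
Q̄ = (S_0/π) × [bracket] = (589/π) × 0.966590 = 181.2 W/m².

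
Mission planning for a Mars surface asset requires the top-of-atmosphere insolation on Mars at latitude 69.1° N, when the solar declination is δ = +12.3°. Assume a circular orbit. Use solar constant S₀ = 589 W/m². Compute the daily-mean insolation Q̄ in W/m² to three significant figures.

Q̄ ≈ 135 W/m²

cos H₀ = −tan(+69.1°) tan(+12.300°) = -0.5710, H₀ = 2.1785 rad.
Bracket: H₀ sin φ sin δ + cos φ cos δ sin H₀ = 2.1785×0.93420×0.21303 + 0.35674×0.97705×0.82097 = 0.433549 + 0.286151 = 0.719700.
Q̄ = (S₀/π) × [bracket] = (589/π) × 0.719700 = 134.9 W/m².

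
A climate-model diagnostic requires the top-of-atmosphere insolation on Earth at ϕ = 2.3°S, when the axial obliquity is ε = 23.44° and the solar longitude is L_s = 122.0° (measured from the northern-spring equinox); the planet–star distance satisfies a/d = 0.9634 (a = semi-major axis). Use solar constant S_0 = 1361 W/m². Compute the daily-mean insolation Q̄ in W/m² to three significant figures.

Solar declination: sin δ = sin ε · sin L_s = sin 23.44° × sin 122.0° = 0.33734, so δ = +19.715°.
cos h₀ = −tan(-2.3°) tan(+19.715°) = 0.0144, h₀ = 1.5564 rad.
Bracket: h₀ sin ϕ sin δ + cos ϕ cos δ sin h₀ = 1.5564×-0.04013×0.33734 + 0.99919×0.94138×0.99990 = -0.021070 + 0.940523 = 0.919453.
Inverse-square distance factor (a/d)² = 0.9634² = 0.928140.
Q̄ = (S_0/π) × 0.928140 × [bracket] = (1361/π) × 0.928140 × 0.919453 = 369.7 W/m².

Q̄ ≈ 370 W/m²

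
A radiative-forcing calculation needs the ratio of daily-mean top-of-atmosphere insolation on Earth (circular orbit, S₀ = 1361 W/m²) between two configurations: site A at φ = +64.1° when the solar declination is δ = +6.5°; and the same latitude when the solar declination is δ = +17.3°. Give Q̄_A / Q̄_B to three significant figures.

— Configuration A (φ=+64.1°):
cos H₀ = −tan(+64.1°) tan(+6.500°) = -0.2346, H₀ = 1.8076 rad.
Bracket: H₀ sin φ sin δ + cos φ cos δ sin H₀ = 1.8076×0.89956×0.11320 + 0.43680×0.99357×0.97208 = 0.184068 + 0.421874 = 0.605942.
Q̄ = (S₀/π) × [bracket] = (1361/π) × 0.605942 = 262.51 W/m².
— Configuration B (φ=+64.1°):
cos H₀ = −tan(+64.1°) tan(+17.300°) = -0.6414, H₀ = 2.2672 rad.
Bracket: H₀ sin φ sin δ + cos φ cos δ sin H₀ = 2.2672×0.89956×0.29737 + 0.43680×0.95476×0.76718 = 0.606481 + 0.319944 = 0.926425.
Q̄ = (S₀/π) × [bracket] = (1361/π) × 0.926425 = 401.35 W/m².
Ratio Q̄_A / Q̄_B = 262.51 / 401.35 = 0.6541.

Q̄_A / Q̄_B ≈ 0.654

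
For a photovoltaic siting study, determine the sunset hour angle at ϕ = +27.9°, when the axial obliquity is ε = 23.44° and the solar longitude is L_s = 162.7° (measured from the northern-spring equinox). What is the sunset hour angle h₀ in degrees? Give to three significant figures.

h₀ = 93.6°

Solar declination: sin δ = sin ε · sin L_s = sin 23.44° × sin 162.7° = 0.11829, so δ = +6.794°.
cos h₀ = −tan ϕ · tan δ = −tan(+27.9°) × tan(+6.794°) = -0.0631, so h₀ = 1.6339 rad = 93.62°.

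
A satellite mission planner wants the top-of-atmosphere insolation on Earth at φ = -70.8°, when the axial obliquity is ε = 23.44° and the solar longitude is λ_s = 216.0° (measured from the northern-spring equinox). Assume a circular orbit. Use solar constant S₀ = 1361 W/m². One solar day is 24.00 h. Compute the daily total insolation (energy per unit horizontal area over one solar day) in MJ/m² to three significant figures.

27.9 MJ/m²

Solar declination: sin δ = sin ε · sin λ_s = sin 23.44° × sin 216.0° = -0.23381, so δ = -13.522°.
cos H₀ = −tan(-70.8°) tan(-13.522°) = -0.6906, H₀ = 2.3331 rad.
Bracket: H₀ sin φ sin δ + cos φ cos δ sin H₀ = 2.3331×-0.94438×-0.23381 + 0.32887×0.97228×0.72327 = 0.515161 + 0.231268 = 0.746429.
Q̄ = (S₀/π) × [bracket] = (1361/π) × 0.746429 = 323.37 W/m².
Daily total = Q̄ × 24.00 h × 3600 s/h = 323.37 × 24.00 × 3600 / 10⁶ = 27.94 MJ/m².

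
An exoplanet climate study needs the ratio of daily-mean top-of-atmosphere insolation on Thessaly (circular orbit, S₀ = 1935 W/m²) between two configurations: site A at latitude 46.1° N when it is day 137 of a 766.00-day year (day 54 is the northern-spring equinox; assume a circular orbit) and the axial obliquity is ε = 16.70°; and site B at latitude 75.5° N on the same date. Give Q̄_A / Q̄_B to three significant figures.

Q̄_A / Q̄_B ≈ 1.53

— Configuration A (φ=+46.1°):
Solar longitude: λ_s = 360° × (137 − 54)/766.00 = 39.008°.
sin δ = sin 16.70° × sin 39.008° = 0.18087, so δ = +10.421°.
cos H₀ = −tan(+46.1°) tan(+10.421°) = -0.1911, H₀ = 1.7631 rad.
Bracket: H₀ sin φ sin δ + cos φ cos δ sin H₀ = 1.7631×0.72055×0.18087 + 0.69340×0.98351×0.98157 = 0.229778 + 0.669397 = 0.899175.
Q̄ = (S₀/π) × [bracket] = (1935/π) × 0.899175 = 553.83 W/m².
— Configuration B (φ=+75.5°):
cos H₀ = −tan(+75.5°) tan(+10.421°) = -0.7111, H₀ = 2.3619 rad.
Bracket: H₀ sin φ sin δ + cos φ cos δ sin H₀ = 2.3619×0.96815×0.18087 + 0.25038×0.98351×0.70308 = 0.413591 + 0.173134 = 0.586725.
Q̄ = (S₀/π) × [bracket] = (1935/π) × 0.586725 = 361.38 W/m².
Ratio Q̄_A / Q̄_B = 553.83 / 361.38 = 1.533.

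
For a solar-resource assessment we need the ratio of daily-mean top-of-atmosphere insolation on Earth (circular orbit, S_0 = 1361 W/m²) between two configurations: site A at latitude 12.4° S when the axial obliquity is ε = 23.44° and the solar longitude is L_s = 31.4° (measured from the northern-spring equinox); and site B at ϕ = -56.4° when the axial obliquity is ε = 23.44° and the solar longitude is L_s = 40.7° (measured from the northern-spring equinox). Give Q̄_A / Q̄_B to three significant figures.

Q̄_A / Q̄_B ≈ 3.70

— Configuration A (ϕ=-12.4°):
Solar declination: sin δ = sin ε · sin L_s = sin 23.44° × sin 31.4° = 0.20725, so δ = +11.961°.
cos h₀ = −tan(-12.4°) tan(+11.961°) = 0.0466, h₀ = 1.5242 rad.
Bracket: h₀ sin ϕ sin δ + cos ϕ cos δ sin h₀ = 1.5242×-0.21474×0.20725 + 0.97667×0.97829×0.99891 = -0.067834 + 0.954425 = 0.886591.
Q̄ = (S_0/π) × [bracket] = (1361/π) × 0.886591 = 384.09 W/m².
— Configuration B (ϕ=-56.4°):
Solar declination: sin δ = sin ε · sin L_s = sin 23.44° × sin 40.7° = 0.25940, so δ = +15.034°.
cos h₀ = −tan(-56.4°) tan(+15.034°) = 0.4043, h₀ = 1.1546 rad.
Bracket: h₀ sin ϕ sin δ + cos ϕ cos δ sin h₀ = 1.1546×-0.83292×0.25940 + 0.55339×0.96577×0.91464 = -0.249462 + 0.488827 = 0.239365.
Q̄ = (S_0/π) × [bracket] = (1361/π) × 0.239365 = 103.70 W/m².
Ratio Q̄_A / Q̄_B = 384.09 / 103.70 = 3.704.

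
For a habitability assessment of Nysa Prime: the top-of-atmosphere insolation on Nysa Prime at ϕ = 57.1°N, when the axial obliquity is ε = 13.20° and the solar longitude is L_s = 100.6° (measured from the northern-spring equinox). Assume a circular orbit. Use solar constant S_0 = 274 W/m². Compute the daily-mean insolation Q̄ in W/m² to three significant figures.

Q̄ ≈ 74.9 W/m²

Solar declination: sin δ = sin ε · sin L_s = sin 13.20° × sin 100.6° = 0.22445, so δ = +12.971°.
cos h₀ = −tan(+57.1°) tan(+12.971°) = -0.3560, h₀ = 1.9348 rad.
Bracket: h₀ sin ϕ sin δ + cos ϕ cos δ sin h₀ = 1.9348×0.83962×0.22445 + 0.54317×0.97448×0.93447 = 0.364618 + 0.494623 = 0.859241.
Q̄ = (S_0/π) × [bracket] = (274/π) × 0.859241 = 74.94 W/m².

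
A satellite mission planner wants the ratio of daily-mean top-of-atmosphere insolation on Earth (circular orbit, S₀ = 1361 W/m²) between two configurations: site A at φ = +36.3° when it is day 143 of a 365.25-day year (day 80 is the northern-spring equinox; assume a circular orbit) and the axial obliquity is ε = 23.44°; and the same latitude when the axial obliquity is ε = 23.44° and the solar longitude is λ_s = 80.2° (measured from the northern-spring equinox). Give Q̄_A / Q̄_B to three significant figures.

Q̄_A / Q̄_B ≈ 0.972

— Configuration A (φ=+36.3°):
Solar longitude: λ_s = 360° × (143 − 80)/365.25 = 62.094°.
sin δ = sin 23.44° × sin 62.094° = 0.35153, so δ = +20.581°.
cos H₀ = −tan(+36.3°) tan(+20.581°) = -0.2758, H₀ = 1.8503 rad.
Bracket: H₀ sin φ sin δ + cos φ cos δ sin H₀ = 1.8503×0.59201×0.35153 + 0.80593×0.93618×0.96121 = 0.385065 + 0.725229 = 1.110294.
Q̄ = (S₀/π) × [bracket] = (1361/π) × 1.110294 = 481.00 W/m².
— Configuration B (φ=+36.3°):
Solar declination: sin δ = sin ε · sin λ_s = sin 23.44° × sin 80.2° = 0.39198, so δ = +23.078°.
cos H₀ = −tan(+36.3°) tan(+23.078°) = -0.3130, H₀ = 1.8891 rad.
Bracket: H₀ sin φ sin δ + cos φ cos δ sin H₀ = 1.8891×0.59201×0.39198 + 0.80593×0.91997×0.94976 = 0.438377 + 0.704182 = 1.142559.
Q̄ = (S₀/π) × [bracket] = (1361/π) × 1.142559 = 494.98 W/m².
Ratio Q̄_A / Q̄_B = 481.00 / 494.98 = 0.9718.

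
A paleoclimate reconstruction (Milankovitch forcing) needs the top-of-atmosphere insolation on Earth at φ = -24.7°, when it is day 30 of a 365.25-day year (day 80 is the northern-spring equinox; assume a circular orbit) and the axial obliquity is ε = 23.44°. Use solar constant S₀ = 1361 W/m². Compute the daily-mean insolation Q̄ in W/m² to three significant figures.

Q̄ ≈ 465 W/m²

Solar longitude: λ_s = 360° × (30 − 80)/365.25 = -49.281°, i.e. -49.281° + 360° = 310.719°.
sin δ = sin 23.44° × sin 310.719° = -0.30149, so δ = -17.547°.
cos H₀ = −tan(-24.7°) tan(-17.547°) = -0.1454, H₀ = 1.7168 rad.
Bracket: H₀ sin φ sin δ + cos φ cos δ sin H₀ = 1.7168×-0.41787×-0.30149 + 0.90851×0.95347×0.98937 = 0.216289 + 0.857029 = 1.073318.
Q̄ = (S₀/π) × [bracket] = (1361/π) × 1.073318 = 465.0 W/m².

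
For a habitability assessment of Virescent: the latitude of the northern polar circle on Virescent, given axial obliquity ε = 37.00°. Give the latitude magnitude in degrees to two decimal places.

The polar circle is the lowest latitude that experiences at least one full rotation of continuous daylight at the northern-summer solstice; it lies at |φ| = 90° − ε = 90° − 37.00° = 53.00°.

53.00°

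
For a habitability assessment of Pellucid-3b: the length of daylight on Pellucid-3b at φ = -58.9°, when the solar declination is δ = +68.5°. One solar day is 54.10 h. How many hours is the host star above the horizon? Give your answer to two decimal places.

0.00 h

cos H₀ = −tan φ · tan δ = 4.2084 ≥ 1, so the host star never rises (polar night) and H₀ = 0.
Daylight = 2H₀/(2π) × 54.10 h = (0.0000/π) × 54.10 = 0.00 h.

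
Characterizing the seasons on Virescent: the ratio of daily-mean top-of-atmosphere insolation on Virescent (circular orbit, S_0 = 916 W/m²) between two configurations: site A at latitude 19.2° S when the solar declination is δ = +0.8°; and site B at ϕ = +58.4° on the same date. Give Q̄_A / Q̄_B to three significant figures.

— Configuration A (ϕ=-19.2°):
cos h₀ = −tan(-19.2°) tan(+0.800°) = 0.0049, h₀ = 1.5659 rad.
Bracket: h₀ sin ϕ sin δ + cos ϕ cos δ sin h₀ = 1.5659×-0.32887×0.01396 + 0.94438×0.99990×0.99999 = -0.007189 + 0.944276 = 0.937087.
Q̄ = (S_0/π) × [bracket] = (916/π) × 0.937087 = 273.23 W/m².
— Configuration B (ϕ=+58.4°):
cos h₀ = −tan(+58.4°) tan(+0.800°) = -0.0227, h₀ = 1.5935 rad.
Bracket: h₀ sin ϕ sin δ + cos ϕ cos δ sin h₀ = 1.5935×0.85173×0.01396 + 0.52399×0.99990×0.99974 = 0.018947 + 0.523801 = 0.542748.
Q̄ = (S_0/π) × [bracket] = (916/π) × 0.542748 = 158.25 W/m².
Ratio Q̄_A / Q̄_B = 273.23 / 158.25 = 1.727.

Q̄_A / Q̄_B ≈ 1.73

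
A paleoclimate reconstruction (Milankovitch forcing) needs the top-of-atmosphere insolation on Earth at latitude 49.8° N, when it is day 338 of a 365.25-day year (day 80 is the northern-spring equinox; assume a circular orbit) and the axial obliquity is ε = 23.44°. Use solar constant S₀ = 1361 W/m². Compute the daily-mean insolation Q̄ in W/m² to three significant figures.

Solar longitude: λ_s = 360° × (338 − 80)/365.25 = 254.292°.
sin δ = sin 23.44° × sin 254.292° = -0.38293, so δ = -22.515°.
cos H₀ = −tan(+49.8°) tan(-22.515°) = 0.4905, H₀ = 1.0581 rad.
Bracket: H₀ sin φ sin δ + cos φ cos δ sin H₀ = 1.0581×0.76380×-0.38293 + 0.64546×0.92378×0.87143 = -0.309475 + 0.519601 = 0.210126.
Q̄ = (S₀/π) × [bracket] = (1361/π) × 0.210126 = 91.03 W/m².

Q̄ ≈ 91.0 W/m²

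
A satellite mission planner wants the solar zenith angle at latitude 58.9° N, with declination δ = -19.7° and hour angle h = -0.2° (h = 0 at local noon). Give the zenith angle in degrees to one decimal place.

cos θ_z = sin φ sin δ + cos φ cos δ cos h = -0.288644 + 0.486298 = 0.197654.
θ_z = arccos(0.197654) = 78.6°.

θ_z = 78.6°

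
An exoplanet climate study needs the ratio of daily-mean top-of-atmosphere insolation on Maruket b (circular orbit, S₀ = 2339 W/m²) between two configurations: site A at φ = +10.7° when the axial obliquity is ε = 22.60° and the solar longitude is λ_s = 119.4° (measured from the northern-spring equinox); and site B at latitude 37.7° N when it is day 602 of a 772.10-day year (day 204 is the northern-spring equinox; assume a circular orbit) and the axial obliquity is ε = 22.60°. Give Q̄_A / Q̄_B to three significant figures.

— Configuration A (φ=+10.7°):
Solar declination: sin δ = sin ε · sin λ_s = sin 22.60° × sin 119.4° = 0.33480, so δ = +19.561°.
cos H₀ = −tan(+10.7°) tan(+19.561°) = -0.0671, H₀ = 1.6380 rad.
Bracket: H₀ sin φ sin δ + cos φ cos δ sin H₀ = 1.6380×0.18567×0.33480 + 0.98261×0.94229×0.99774 = 0.101822 + 0.923811 = 1.025633.
Q̄ = (S₀/π) × [bracket] = (2339/π) × 1.025633 = 763.61 W/m².
— Configuration B (φ=+37.7°):
Solar longitude: λ_s = 360° × (602 − 204)/772.10 = 185.572°.
sin δ = sin 22.60° × sin 185.572° = -0.03731, so δ = -2.138°.
cos H₀ = −tan(+37.7°) tan(-2.138°) = 0.0289, H₀ = 1.5419 rad.
Bracket: H₀ sin φ sin δ + cos φ cos δ sin H₀ = 1.5419×0.61153×-0.03731 + 0.79122×0.99930×0.99958 = -0.035180 + 0.790334 = 0.755154.
Q̄ = (S₀/π) × [bracket] = (2339/π) × 0.755154 = 562.23 W/m².
Ratio Q̄_A / Q̄_B = 763.61 / 562.23 = 1.358.

Q̄_A / Q̄_B ≈ 1.36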